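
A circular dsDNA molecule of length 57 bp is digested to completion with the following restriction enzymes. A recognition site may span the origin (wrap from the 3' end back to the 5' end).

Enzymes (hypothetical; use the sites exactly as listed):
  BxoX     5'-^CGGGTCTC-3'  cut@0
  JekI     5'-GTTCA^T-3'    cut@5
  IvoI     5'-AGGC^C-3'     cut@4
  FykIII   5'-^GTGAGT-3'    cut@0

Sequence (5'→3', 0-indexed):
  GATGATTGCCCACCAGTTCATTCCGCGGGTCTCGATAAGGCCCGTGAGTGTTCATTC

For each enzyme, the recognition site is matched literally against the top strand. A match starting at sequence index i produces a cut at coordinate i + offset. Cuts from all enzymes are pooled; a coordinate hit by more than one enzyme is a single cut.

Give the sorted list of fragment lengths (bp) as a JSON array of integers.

Scan for sites:
  BxoX (CGGGTCTC, off=0): starts [25] → cuts [25]
  JekI (GTTCAT, off=5): starts [15, 49] → cuts [20, 54]
  IvoI (AGGCC, off=4): starts [37] → cuts [41]
  FykIII (GTGAGT, off=0): starts [43] → cuts [43]

Pooled cuts: [20, 25, 41, 43, 54]

Fragments:
  20→25: 5 bp
  25→41: 16 bp
  41→43: 2 bp
  43→54: 11 bp
  54→20 (wrap): 57-54+20 = 23 bp

[2,5,11,16,23]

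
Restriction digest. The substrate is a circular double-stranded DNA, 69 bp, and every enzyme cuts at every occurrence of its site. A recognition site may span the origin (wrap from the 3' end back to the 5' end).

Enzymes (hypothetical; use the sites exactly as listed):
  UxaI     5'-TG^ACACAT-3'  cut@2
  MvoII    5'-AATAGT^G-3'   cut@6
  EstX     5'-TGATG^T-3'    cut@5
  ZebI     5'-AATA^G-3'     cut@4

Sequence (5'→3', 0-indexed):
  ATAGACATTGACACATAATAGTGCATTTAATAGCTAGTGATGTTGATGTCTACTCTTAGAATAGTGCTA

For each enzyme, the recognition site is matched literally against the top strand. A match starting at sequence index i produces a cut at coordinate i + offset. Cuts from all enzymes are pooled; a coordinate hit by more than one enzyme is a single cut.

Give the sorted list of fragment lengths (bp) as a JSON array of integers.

[2,2,6,7,7,10,10,10,15]

Site scan:
  UxaI TGACACAT/2: at [8] ⇒ [10]
  MvoII AATAGTG/6: at [16, 59] ⇒ [22, 65]
  EstX TGATGT/5: at [37, 43] ⇒ [42, 48]
  ZebI AATAG/4: at [16, 28, 59, 68] ⇒ [3, 20, 32, 63]

All cut coordinates (distinct, sorted): [3, 10, 20, 22, 32, 42, 48, 63, 65]

Fragment lengths:
  3→10: 7 bp
  10→20: 10 bp
  20→22: 2 bp
  22→32: 10 bp
  32→42: 10 bp
  42→48: 6 bp
  48→63: 15 bp
  63→65: 2 bp
  65→3 (wrap): 69-65+3 = 7 bp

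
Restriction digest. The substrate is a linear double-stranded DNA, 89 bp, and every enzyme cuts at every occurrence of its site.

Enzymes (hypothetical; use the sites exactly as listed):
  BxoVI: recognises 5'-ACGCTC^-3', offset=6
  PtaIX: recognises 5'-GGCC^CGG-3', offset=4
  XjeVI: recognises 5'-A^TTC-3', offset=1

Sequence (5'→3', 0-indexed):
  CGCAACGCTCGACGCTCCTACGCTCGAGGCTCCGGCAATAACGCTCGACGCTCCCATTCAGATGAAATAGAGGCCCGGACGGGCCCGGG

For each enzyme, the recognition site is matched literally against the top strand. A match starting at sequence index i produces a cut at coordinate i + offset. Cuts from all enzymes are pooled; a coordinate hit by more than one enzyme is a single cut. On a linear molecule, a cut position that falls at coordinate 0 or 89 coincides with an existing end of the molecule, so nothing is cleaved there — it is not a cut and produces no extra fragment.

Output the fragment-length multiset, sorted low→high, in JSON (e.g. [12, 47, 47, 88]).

Scan for sites:
  BxoVI (ACGCTC, off=6): starts [4, 11, 19, 40, 47] → cuts [10, 17, 25, 46, 53]
  PtaIX (GGCCCGG, off=4): starts [71, 81] → cuts [75, 85]
  XjeVI (ATTC, off=1): starts [55] → cuts [56]

Pooled cuts: [10, 17, 25, 46, 53, 56, 75, 85]

Fragments:
  [0,10): 10 bp
  [10,17): 7 bp
  [17,25): 8 bp
  [25,46): 21 bp
  [46,53): 7 bp
  [53,56): 3 bp
  [56,75): 19 bp
  [75,85): 10 bp
  [85,89): 4 bp

[3,4,7,7,8,10,10,19,21]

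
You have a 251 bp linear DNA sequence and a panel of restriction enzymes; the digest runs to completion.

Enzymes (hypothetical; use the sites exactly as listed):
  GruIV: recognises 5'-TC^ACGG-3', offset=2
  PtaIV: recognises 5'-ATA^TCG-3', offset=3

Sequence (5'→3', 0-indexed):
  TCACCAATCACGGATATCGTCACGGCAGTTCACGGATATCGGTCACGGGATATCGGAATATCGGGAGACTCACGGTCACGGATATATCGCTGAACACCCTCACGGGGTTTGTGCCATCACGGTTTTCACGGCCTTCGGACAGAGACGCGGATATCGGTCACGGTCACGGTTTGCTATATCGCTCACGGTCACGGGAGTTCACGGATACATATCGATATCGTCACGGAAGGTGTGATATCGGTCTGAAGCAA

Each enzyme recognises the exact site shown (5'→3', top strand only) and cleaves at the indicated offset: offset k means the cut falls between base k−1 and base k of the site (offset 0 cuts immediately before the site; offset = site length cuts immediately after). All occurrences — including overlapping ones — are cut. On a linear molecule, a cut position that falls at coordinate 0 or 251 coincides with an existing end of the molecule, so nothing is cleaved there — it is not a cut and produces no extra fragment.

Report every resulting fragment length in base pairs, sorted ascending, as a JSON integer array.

Site scan:
  GruIV TCACGG/2: at [7, 19, 29, 42, 69, 75, 99, 116, 125, 157, 163, 182, 188, 198, 220] ⇒ [9, 21, 31, 44, 71, 77, 101, 118, 127, 159, 165, 184, 190, 200, 222]
  PtaIV ATATCG/3: at [13, 35, 49, 57, 83, 150, 175, 208, 214, 234] ⇒ [16, 38, 52, 60, 86, 153, 178, 211, 217, 237]

All cut coordinates (distinct, sorted): [9, 16, 21, 31, 38, 44, 52, 60, 71, 77, 86, 101, 118, 127, 153, 159, 165, 178, 184, 190, 200, 211, 217, 222, 237]

Fragment lengths:
  [0,9): 9 bp
  [9,16): 7 bp
  [16,21): 5 bp
  [21,31): 10 bp
  [31,38): 7 bp
  [38,44): 6 bp
  [44,52): 8 bp
  [52,60): 8 bp
  [60,71): 11 bp
  [71,77): 6 bp
  [77,86): 9 bp
  [86,101): 15 bp
  [101,118): 17 bp
  [118,127): 9 bp
  [127,153): 26 bp
  [153,159): 6 bp
  [159,165): 6 bp
  [165,178): 13 bp
  [178,184): 6 bp
  [184,190): 6 bp
  [190,200): 10 bp
  [200,211): 11 bp
  [211,217): 6 bp
  [217,222): 5 bp
  [222,237): 15 bp
  [237,251): 14 bp

[5,5,6,6,6,6,6,6,6,7,7,8,8,9,9,9,10,10,11,11,13,14,15,15,17,26]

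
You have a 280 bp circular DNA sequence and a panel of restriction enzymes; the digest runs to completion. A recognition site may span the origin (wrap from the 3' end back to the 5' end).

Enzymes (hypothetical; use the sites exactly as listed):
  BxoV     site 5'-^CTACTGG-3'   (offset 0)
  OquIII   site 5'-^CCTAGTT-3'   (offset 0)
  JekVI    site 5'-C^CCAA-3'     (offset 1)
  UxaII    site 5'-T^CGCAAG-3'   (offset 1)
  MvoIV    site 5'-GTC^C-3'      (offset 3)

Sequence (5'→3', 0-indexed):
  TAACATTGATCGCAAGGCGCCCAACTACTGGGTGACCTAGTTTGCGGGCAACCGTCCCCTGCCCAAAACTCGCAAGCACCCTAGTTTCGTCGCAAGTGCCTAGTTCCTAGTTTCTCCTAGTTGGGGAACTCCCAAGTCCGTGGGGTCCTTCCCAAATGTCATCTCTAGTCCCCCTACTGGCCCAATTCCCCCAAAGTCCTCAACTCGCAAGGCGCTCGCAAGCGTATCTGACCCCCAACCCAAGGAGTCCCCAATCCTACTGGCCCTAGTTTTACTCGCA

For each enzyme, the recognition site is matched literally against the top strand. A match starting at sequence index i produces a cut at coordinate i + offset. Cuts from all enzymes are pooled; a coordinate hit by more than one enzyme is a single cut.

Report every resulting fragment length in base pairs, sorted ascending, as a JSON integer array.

[1,3,4,4,5,6,6,7,7,7,8,8,8,8,8,9,9,9,10,10,10,11,11,11,16,18,19,21,26]

Site scan:
  BxoV CTACTGG/0: at [24, 173, 256] ⇒ [24, 173, 256]
  OquIII CCTAGTT/0: at [35, 79, 98, 105, 115, 264] ⇒ [35, 79, 98, 105, 115, 264]
  JekVI CCCAA/1: at [19, 61, 130, 150, 180, 189, 233, 238, 249] ⇒ [20, 62, 131, 151, 181, 190, 234, 239, 250]
  UxaII TCGCAAG/1: at [9, 69, 89, 204, 215] ⇒ [10, 70, 90, 205, 216]
  MvoIV GTCC/3: at [53, 135, 144, 167, 195, 246] ⇒ [56, 138, 147, 170, 198, 249]

All cut coordinates (distinct, sorted): [10, 20, 24, 35, 56, 62, 70, 79, 90, 98, 105, 115, 131, 138, 147, 151, 170, 173, 181, 190, 198, 205, 216, 234, 239, 249, 250, 256, 264]

Fragments:
  10→20: 10 bp
  20→24: 4 bp
  24→35: 11 bp
  35→56: 21 bp
  56→62: 6 bp
  62→70: 8 bp
  70→79: 9 bp
  79→90: 11 bp
  90→98: 8 bp
  98→105: 7 bp
  105→115: 10 bp
  115→131: 16 bp
  131→138: 7 bp
  138→147: 9 bp
  147→151: 4 bp
  151→170: 19 bp
  170→173: 3 bp
  173→181: 8 bp
  181→190: 9 bp
  190→198: 8 bp
  198→205: 7 bp
  205→216: 11 bp
  216→234: 18 bp
  234→239: 5 bp
  239→249: 10 bp
  249→250: 1 bp
  250→256: 6 bp
  256→264: 8 bp
  264→10 (wrap): 280-264+10 = 26 bp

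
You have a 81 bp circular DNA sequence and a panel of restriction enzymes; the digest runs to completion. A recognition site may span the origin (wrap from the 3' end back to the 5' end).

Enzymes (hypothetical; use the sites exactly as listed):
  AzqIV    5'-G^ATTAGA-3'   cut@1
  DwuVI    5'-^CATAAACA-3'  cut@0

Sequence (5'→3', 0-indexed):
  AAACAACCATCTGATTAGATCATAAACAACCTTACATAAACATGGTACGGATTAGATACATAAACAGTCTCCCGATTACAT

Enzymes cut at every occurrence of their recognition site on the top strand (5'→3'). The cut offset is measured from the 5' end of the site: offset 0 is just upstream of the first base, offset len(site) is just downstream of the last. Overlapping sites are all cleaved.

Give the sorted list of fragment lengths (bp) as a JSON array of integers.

Per-enzyme occurrences:
  AzqIV GATTAGA/1: at [12, 49] ⇒ [13, 50]
  DwuVI CATAAACA/0: at [20, 34, 58, 78] ⇒ [20, 34, 58, 78]

All cut coordinates (distinct, sorted): [13, 20, 34, 50, 58, 78]

Fragments:
  13→20: 7 bp
  20→34: 14 bp
  34→50: 16 bp
  50→58: 8 bp
  58→78: 20 bp
  78→13 (wrap): 81-78+13 = 16 bp

[7,8,14,16,16,20]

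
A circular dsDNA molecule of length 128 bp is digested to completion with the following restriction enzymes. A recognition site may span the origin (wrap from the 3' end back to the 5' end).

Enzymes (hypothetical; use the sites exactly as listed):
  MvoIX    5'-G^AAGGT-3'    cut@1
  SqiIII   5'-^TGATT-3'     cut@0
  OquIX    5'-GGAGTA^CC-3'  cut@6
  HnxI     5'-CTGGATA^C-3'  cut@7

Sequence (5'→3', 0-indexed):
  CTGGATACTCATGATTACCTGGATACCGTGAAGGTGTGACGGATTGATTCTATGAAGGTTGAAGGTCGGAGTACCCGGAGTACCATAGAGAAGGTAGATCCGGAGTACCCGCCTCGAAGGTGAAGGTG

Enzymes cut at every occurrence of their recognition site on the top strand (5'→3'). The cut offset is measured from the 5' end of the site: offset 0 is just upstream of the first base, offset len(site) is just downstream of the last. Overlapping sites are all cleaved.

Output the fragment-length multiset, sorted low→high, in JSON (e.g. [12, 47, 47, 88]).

[4,5,6,7,8,9,9,10,12,13,14,14,17]

Per-enzyme occurrences:
  MvoIX GAAGGT/1: at [29, 53, 60, 89, 115, 121] ⇒ [30, 54, 61, 90, 116, 122]
  SqiIII TGATT/0: at [11, 44] ⇒ [11, 44]
  OquIX GGAGTACC/6: at [67, 76, 101] ⇒ [73, 82, 107]
  HnxI CTGGATAC/7: at [0, 18] ⇒ [7, 25]

All cut coordinates (distinct, sorted): [7, 11, 25, 30, 44, 54, 61, 73, 82, 90, 107, 116, 122]

Fragment lengths:
  7→11: 4 bp
  11→25: 14 bp
  25→30: 5 bp
  30→44: 14 bp
  44→54: 10 bp
  54→61: 7 bp
  61→73: 12 bp
  73→82: 9 bp
  82→90: 8 bp
  90→107: 17 bp
  107→116: 9 bp
  116→122: 6 bp
  122→7 (wrap): 128-122+7 = 13 bp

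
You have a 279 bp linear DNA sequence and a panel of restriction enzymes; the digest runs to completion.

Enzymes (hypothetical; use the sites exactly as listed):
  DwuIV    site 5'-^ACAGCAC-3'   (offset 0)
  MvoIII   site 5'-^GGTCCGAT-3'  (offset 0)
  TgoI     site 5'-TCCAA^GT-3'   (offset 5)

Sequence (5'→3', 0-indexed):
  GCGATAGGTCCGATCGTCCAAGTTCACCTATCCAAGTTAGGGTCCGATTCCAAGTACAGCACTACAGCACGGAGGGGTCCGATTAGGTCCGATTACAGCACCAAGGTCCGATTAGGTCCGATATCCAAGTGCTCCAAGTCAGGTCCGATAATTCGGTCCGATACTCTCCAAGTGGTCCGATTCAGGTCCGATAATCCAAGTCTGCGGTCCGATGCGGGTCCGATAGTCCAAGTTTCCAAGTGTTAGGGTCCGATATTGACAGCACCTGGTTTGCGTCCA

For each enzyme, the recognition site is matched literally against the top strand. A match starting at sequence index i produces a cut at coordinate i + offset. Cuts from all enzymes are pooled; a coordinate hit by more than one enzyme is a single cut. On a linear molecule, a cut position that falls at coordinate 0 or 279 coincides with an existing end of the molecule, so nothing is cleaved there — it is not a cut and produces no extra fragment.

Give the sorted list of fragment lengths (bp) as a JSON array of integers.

Site scan:
  DwuIV ACAGCAC/0: at [55, 63, 94, 258] ⇒ [55, 63, 94, 258]
  MvoIII GGTCCGAT/0: at [6, 40, 75, 85, 104, 114, 141, 154, 173, 184, 205, 216, 246] ⇒ [6, 40, 75, 85, 104, 114, 141, 154, 173, 184, 205, 216, 246]
  TgoI TCCAAGT/5: at [16, 30, 48, 123, 132, 166, 194, 226, 234] ⇒ [21, 35, 53, 128, 137, 171, 199, 231, 239]

All cut coordinates (distinct, sorted): [6, 21, 35, 40, 53, 55, 63, 75, 85, 94, 104, 114, 128, 137, 141, 154, 171, 173, 184, 199, 205, 216, 231, 239, 246, 258]

Fragment lengths:
  [0,6): 6 bp
  [6,21): 15 bp
  [21,35): 14 bp
  [35,40): 5 bp
  [40,53): 13 bp
  [53,55): 2 bp
  [55,63): 8 bp
  [63,75): 12 bp
  [75,85): 10 bp
  [85,94): 9 bp
  [94,104): 10 bp
  [104,114): 10 bp
  [114,128): 14 bp
  [128,137): 9 bp
  [137,141): 4 bp
  [141,154): 13 bp
  [154,171): 17 bp
  [171,173): 2 bp
  [173,184): 11 bp
  [184,199): 15 bp
  [199,205): 6 bp
  [205,216): 11 bp
  [216,231): 15 bp
  [231,239): 8 bp
  [239,246): 7 bp
  [246,258): 12 bp
  [258,279): 21 bp

[2,2,4,5,6,6,7,8,8,9,9,10,10,10,11,11,12,12,13,13,14,14,15,15,15,17,21]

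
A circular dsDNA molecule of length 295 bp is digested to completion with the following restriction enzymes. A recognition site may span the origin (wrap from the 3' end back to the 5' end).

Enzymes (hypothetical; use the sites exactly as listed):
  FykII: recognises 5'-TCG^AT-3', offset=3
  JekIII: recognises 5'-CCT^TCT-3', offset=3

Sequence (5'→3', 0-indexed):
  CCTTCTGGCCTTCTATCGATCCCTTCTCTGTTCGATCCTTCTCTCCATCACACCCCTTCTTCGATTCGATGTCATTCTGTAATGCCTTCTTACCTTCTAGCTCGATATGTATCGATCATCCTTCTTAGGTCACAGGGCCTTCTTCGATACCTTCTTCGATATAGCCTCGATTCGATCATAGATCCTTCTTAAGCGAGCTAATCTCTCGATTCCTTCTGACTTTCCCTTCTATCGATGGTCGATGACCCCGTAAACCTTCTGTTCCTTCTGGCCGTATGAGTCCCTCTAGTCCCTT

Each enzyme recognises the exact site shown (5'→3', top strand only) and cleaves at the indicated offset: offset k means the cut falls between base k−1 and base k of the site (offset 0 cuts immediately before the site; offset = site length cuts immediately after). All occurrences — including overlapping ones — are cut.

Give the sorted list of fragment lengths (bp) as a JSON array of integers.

Site scan:
  FykII TCGAT/3: at [15, 31, 60, 65, 101, 111, 143, 155, 166, 171, 205, 231, 238] ⇒ [18, 34, 63, 68, 104, 114, 146, 158, 169, 174, 208, 234, 241]
  JekIII CCTTCT/3: at [0, 8, 21, 36, 54, 84, 92, 119, 137, 149, 183, 211, 224, 254, 263] ⇒ [3, 11, 24, 39, 57, 87, 95, 122, 140, 152, 186, 214, 227, 257, 266]

Pooled cuts: [3, 11, 18, 24, 34, 39, 57, 63, 68, 87, 95, 104, 114, 122, 140, 146, 152, 158, 169, 174, 186, 208, 214, 227, 234, 241, 257, 266]

Fragment lengths:
  3→11: 8 bp
  11→18: 7 bp
  18→24: 6 bp
  24→34: 10 bp
  34→39: 5 bp
  39→57: 18 bp
  57→63: 6 bp
  63→68: 5 bp
  68→87: 19 bp
  87→95: 8 bp
  95→104: 9 bp
  104→114: 10 bp
  114→122: 8 bp
  122→140: 18 bp
  140→146: 6 bp
  146→152: 6 bp
  152→158: 6 bp
  158→169: 11 bp
  169→174: 5 bp
  174→186: 12 bp
  186→208: 22 bp
  208→214: 6 bp
  214→227: 13 bp
  227→234: 7 bp
  234→241: 7 bp
  241→257: 16 bp
  257→266: 9 bp
  266→3 (wrap): 295-266+3 = 32 bp

[5,5,5,6,6,6,6,6,6,7,7,7,8,8,8,9,9,10,10,11,12,13,16,18,18,19,22,32]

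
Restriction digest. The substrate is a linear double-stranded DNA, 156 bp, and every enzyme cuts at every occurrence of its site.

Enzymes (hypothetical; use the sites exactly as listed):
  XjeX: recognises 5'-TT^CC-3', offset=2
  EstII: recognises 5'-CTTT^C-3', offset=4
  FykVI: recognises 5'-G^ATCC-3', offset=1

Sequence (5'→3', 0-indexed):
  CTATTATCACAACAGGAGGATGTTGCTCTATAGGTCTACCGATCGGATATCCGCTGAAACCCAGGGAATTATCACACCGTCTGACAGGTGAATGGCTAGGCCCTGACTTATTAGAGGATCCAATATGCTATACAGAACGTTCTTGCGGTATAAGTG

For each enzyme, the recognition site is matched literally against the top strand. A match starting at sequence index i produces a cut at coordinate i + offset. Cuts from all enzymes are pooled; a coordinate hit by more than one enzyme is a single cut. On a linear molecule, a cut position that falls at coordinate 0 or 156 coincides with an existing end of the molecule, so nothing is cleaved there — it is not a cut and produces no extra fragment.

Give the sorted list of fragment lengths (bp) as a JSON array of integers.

[39,117]

Site scan:
  XjeX (TTCC, off=2): no sites
  EstII (CTTTC, off=4): no sites
  FykVI GATCC/1: at [116] ⇒ [117]

Pooled cuts: [117]

Fragment lengths:
  [0,117): 117 bp
  [117,156): 39 bp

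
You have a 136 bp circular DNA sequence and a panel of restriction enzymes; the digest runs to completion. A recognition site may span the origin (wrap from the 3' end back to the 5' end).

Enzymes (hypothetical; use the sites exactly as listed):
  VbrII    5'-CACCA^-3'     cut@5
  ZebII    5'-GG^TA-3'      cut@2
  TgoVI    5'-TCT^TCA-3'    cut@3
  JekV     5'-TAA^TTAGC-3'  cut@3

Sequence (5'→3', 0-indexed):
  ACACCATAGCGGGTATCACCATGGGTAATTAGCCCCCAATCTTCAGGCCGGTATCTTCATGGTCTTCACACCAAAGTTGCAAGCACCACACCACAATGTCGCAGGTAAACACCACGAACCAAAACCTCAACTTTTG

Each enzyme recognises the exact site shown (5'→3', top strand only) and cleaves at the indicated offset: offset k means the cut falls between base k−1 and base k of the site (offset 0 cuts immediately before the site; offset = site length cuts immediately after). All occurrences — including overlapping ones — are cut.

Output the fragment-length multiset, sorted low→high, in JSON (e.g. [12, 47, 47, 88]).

Scan for sites:
  VbrII (CACCA, off=5): starts [1, 16, 68, 83, 88, 109] → cuts [6, 21, 73, 88, 93, 114]
  ZebII (GGTA, off=2): starts [11, 23, 49, 103] → cuts [13, 25, 51, 105]
  TgoVI (TCTTCA, off=3): starts [39, 53, 62] → cuts [42, 56, 65]
  JekV (TAATTAGC, off=3): starts [25] → cuts [28]

Pooled cuts: [6, 13, 21, 25, 28, 42, 51, 56, 65, 73, 88, 93, 105, 114]

Fragments:
  6→13: 7 bp
  13→21: 8 bp
  21→25: 4 bp
  25→28: 3 bp
  28→42: 14 bp
  42→51: 9 bp
  51→56: 5 bp
  56→65: 9 bp
  65→73: 8 bp
  73→88: 15 bp
  88→93: 5 bp
  93→105: 12 bp
  105→114: 9 bp
  114→6 (wrap): 136-114+6 = 28 bp

[3,4,5,5,7,8,8,9,9,9,12,14,15,28]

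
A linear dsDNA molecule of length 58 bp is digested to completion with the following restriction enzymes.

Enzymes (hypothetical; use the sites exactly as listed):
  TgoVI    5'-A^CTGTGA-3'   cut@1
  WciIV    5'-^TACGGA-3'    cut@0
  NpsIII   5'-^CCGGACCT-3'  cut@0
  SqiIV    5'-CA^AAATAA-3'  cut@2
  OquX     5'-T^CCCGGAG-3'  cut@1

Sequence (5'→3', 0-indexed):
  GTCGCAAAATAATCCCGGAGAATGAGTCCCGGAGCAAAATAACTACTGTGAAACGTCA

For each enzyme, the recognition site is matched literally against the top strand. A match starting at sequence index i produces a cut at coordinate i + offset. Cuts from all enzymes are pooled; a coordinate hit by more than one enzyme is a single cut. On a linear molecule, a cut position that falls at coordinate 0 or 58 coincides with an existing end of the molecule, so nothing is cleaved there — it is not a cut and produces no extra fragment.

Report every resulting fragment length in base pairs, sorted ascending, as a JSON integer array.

Per-enzyme occurrences:
  TgoVI (ACTGTGA, off=1): starts [44] → cuts [45]
  WciIV (TACGGA, off=0): no sites
  NpsIII (CCGGACCT, off=0): no sites
  SqiIV (CAAAATAA, off=2): starts [4, 34] → cuts [6, 36]
  OquX (TCCCGGAG, off=1): starts [12, 26] → cuts [13, 27]

All cut coordinates (distinct, sorted): [6, 13, 27, 36, 45]

Fragments:
  [0,6): 6 bp
  [6,13): 7 bp
  [13,27): 14 bp
  [27,36): 9 bp
  [36,45): 9 bp
  [45,58): 13 bp

[6,7,9,9,13,14]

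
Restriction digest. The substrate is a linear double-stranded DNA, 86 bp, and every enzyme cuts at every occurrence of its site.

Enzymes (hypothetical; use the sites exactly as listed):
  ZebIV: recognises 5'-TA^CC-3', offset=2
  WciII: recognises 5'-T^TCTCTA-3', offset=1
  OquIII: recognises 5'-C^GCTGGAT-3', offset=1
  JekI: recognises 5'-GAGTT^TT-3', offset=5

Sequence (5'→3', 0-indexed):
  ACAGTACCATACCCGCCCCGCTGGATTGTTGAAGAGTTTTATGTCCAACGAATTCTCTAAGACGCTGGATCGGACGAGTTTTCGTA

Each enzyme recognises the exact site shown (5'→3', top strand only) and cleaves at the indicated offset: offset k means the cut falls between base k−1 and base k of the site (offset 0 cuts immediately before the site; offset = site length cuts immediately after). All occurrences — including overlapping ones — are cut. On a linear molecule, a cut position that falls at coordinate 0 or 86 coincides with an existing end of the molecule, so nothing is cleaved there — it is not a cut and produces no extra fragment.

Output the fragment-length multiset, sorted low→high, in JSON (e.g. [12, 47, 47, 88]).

[5,6,6,8,10,15,17,19]

Per-enzyme occurrences:
  ZebIV (TACC, off=2): starts [4, 9] → cuts [6, 11]
  WciII (TTCTCTA, off=1): starts [52] → cuts [53]
  OquIII (CGCTGGAT, off=1): starts [18, 62] → cuts [19, 63]
  JekI (GAGTTTT, off=5): starts [33, 75] → cuts [38, 80]

Pooled cuts: [6, 11, 19, 38, 53, 63, 80]

Fragments:
  [0,6): 6 bp
  [6,11): 5 bp
  [11,19): 8 bp
  [19,38): 19 bp
  [38,53): 15 bp
  [53,63): 10 bp
  [63,80): 17 bp
  [80,86): 6 bp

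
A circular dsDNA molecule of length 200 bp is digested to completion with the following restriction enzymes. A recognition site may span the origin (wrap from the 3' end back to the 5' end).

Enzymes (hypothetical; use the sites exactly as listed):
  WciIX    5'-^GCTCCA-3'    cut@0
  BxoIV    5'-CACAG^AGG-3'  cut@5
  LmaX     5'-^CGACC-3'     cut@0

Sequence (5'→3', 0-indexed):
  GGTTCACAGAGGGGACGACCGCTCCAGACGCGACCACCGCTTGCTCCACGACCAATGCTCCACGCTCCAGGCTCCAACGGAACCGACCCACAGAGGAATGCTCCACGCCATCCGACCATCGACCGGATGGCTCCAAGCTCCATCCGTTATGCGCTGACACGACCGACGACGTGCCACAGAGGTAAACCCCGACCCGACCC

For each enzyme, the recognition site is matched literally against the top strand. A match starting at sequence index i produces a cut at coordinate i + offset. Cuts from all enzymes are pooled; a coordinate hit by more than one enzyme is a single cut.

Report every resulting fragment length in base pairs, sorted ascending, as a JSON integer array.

Per-enzyme occurrences:
  WciIX (GCTCCA, off=0): starts [20, 42, 56, 63, 70, 99, 129, 136] → cuts [20, 42, 56, 63, 70, 99, 129, 136]
  BxoIV (CACAGAGG, off=5): starts [4, 88, 174] → cuts [9, 93, 179]
  LmaX (CGACC, off=0): starts [15, 30, 48, 83, 112, 119, 159, 189, 194] → cuts [15, 30, 48, 83, 112, 119, 159, 189, 194]

All cut coordinates (distinct, sorted): [9, 15, 20, 30, 42, 48, 56, 63, 70, 83, 93, 99, 112, 119, 129, 136, 159, 179, 189, 194]

Fragment lengths:
  9→15: 6 bp
  15→20: 5 bp
  20→30: 10 bp
  30→42: 12 bp
  42→48: 6 bp
  48→56: 8 bp
  56→63: 7 bp
  63→70: 7 bp
  70→83: 13 bp
  83→93: 10 bp
  93→99: 6 bp
  99→112: 13 bp
  112→119: 7 bp
  119→129: 10 bp
  129→136: 7 bp
  136→159: 23 bp
  159→179: 20 bp
  179→189: 10 bp
  189→194: 5 bp
  194→9 (wrap): 200-194+9 = 15 bp

[5,5,6,6,6,7,7,7,7,8,10,10,10,10,12,13,13,15,20,23]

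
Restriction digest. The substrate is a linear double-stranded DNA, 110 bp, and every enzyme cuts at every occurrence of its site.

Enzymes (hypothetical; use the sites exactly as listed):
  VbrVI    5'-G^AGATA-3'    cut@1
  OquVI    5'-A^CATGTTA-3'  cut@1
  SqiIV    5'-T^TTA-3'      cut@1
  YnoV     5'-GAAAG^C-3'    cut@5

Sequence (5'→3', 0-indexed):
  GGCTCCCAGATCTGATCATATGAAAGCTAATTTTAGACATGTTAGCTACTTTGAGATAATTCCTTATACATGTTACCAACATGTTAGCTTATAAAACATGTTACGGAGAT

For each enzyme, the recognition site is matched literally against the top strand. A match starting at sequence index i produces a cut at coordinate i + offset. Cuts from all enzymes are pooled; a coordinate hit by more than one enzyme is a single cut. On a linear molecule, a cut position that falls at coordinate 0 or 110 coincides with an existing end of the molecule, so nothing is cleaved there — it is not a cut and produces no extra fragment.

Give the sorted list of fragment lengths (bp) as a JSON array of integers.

[5,6,11,14,15,16,17,26]

Site scan:
  VbrVI (GAGATA, off=1): starts [52] → cuts [53]
  OquVI (ACATGTTA, off=1): starts [36, 67, 78, 95] → cuts [37, 68, 79, 96]
  SqiIV (TTTA, off=1): starts [31] → cuts [32]
  YnoV (GAAAGC, off=5): starts [21] → cuts [26]

All cut coordinates (distinct, sorted): [26, 32, 37, 53, 68, 79, 96]

Fragments:
  [0,26): 26 bp
  [26,32): 6 bp
  [32,37): 5 bp
  [37,53): 16 bp
  [53,68): 15 bp
  [68,79): 11 bp
  [79,96): 17 bp
  [96,110): 14 bp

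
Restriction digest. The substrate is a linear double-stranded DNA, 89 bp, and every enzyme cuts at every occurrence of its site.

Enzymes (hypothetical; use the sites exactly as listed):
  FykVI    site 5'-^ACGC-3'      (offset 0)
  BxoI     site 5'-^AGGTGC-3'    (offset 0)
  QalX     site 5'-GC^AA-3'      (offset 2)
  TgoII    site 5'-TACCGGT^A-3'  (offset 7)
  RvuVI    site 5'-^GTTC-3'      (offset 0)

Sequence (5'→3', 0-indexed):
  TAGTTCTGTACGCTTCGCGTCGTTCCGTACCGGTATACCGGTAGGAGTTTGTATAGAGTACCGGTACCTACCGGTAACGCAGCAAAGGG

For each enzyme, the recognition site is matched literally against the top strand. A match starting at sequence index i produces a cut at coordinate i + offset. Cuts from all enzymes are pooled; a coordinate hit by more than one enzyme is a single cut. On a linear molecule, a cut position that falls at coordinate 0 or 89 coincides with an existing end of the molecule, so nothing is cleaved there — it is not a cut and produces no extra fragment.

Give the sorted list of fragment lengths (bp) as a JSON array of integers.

Site scan:
  FykVI ACGC/0: at [9, 76] ⇒ [9, 76]
  BxoI (AGGTGC, off=0): no sites
  QalX GCAA/2: at [81] ⇒ [83]
  TgoII TACCGGTA/7: at [27, 35, 58, 68] ⇒ [34, 42, 65, 75]
  RvuVI GTTC/0: at [2, 21] ⇒ [2, 21]

Pooled cuts: [2, 9, 21, 34, 42, 65, 75, 76, 83]

Fragment lengths:
  [0,2): 2 bp
  [2,9): 7 bp
  [9,21): 12 bp
  [21,34): 13 bp
  [34,42): 8 bp
  [42,65): 23 bp
  [65,75): 10 bp
  [75,76): 1 bp
  [76,83): 7 bp
  [83,89): 6 bp

[1,2,6,7,7,8,10,12,13,23]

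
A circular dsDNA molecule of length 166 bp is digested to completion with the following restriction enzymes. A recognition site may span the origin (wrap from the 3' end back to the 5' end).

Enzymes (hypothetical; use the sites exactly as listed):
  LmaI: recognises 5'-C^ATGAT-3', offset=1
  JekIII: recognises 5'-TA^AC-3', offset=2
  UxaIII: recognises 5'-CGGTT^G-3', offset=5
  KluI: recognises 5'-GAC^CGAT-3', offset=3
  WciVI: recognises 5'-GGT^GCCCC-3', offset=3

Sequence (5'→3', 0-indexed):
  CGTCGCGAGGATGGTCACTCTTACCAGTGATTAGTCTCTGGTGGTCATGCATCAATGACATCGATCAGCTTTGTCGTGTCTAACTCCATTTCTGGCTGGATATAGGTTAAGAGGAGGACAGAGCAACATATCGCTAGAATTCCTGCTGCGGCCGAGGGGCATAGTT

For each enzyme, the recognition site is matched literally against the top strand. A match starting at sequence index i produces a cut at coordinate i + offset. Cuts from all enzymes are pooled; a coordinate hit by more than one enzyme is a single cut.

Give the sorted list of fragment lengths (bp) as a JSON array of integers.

[166]

Site scan:
  LmaI (CATGAT, off=1): no sites
  JekIII TAAC/2: at [80] ⇒ [82]
  UxaIII (CGGTTG, off=5): no sites
  KluI (GACCGAT, off=3): no sites
  WciVI (GGTGCCCC, off=3): no sites

Pooled cuts: [82]

Fragments:
  82→82 (wrap): 166-82+82 = 166 bp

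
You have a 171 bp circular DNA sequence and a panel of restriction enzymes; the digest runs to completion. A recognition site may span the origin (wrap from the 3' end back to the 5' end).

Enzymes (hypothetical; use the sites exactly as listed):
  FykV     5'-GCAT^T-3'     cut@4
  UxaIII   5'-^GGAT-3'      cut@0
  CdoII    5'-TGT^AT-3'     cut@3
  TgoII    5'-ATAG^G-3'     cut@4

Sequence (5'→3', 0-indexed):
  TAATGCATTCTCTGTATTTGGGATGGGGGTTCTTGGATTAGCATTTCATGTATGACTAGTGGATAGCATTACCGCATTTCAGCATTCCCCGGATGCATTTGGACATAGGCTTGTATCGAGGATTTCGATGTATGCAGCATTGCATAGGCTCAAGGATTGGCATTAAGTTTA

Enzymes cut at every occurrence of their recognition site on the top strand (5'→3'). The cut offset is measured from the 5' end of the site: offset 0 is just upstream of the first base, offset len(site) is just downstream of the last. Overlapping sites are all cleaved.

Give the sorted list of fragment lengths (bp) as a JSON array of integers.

[5,5,5,6,6,7,7,7,8,8,8,9,9,9,10,10,10,12,14,16]

Scan for sites:
  FykV (GCATT, off=4): starts [4, 40, 65, 73, 81, 94, 136, 159] → cuts [8, 44, 69, 77, 85, 98, 140, 163]
  UxaIII (GGAT, off=0): starts [20, 34, 60, 90, 119, 153] → cuts [20, 34, 60, 90, 119, 153]
  CdoII (TGTAT, off=3): starts [12, 48, 111, 128] → cuts [15, 51, 114, 131]
  TgoII (ATAGG, off=4): starts [104, 143] → cuts [108, 147]

All cut coordinates (distinct, sorted): [8, 15, 20, 34, 44, 51, 60, 69, 77, 85, 90, 98, 108, 114, 119, 131, 140, 147, 153, 163]

Fragment lengths:
  8→15: 7 bp
  15→20: 5 bp
  20→34: 14 bp
  34→44: 10 bp
  44→51: 7 bp
  51→60: 9 bp
  60→69: 9 bp
  69→77: 8 bp
  77→85: 8 bp
  85→90: 5 bp
  90→98: 8 bp
  98→108: 10 bp
  108→114: 6 bp
  114→119: 5 bp
  119→131: 12 bp
  131→140: 9 bp
  140→147: 7 bp
  147→153: 6 bp
  153→163: 10 bp
  163→8 (wrap): 171-163+8 = 16 bp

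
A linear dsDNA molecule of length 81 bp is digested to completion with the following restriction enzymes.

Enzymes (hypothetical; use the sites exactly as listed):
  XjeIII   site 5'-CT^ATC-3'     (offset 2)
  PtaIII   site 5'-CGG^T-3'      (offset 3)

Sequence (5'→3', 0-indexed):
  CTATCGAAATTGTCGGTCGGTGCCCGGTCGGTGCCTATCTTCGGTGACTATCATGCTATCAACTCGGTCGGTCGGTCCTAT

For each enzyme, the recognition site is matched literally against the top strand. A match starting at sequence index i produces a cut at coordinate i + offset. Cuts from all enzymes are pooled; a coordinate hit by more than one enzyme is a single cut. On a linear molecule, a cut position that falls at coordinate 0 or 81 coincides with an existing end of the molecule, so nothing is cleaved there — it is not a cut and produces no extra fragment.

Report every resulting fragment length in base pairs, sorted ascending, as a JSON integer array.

[2,4,4,4,4,5,5,6,7,8,8,10,14]

Per-enzyme occurrences:
  XjeIII (CTATC, off=2): starts [0, 34, 47, 55] → cuts [2, 36, 49, 57]
  PtaIII (CGGT, off=3): starts [13, 17, 24, 28, 41, 64, 68, 72] → cuts [16, 20, 27, 31, 44, 67, 71, 75]

All cut coordinates (distinct, sorted): [2, 16, 20, 27, 31, 36, 44, 49, 57, 67, 71, 75]

Fragments:
  [0,2): 2 bp
  [2,16): 14 bp
  [16,20): 4 bp
  [20,27): 7 bp
  [27,31): 4 bp
  [31,36): 5 bp
  [36,44): 8 bp
  [44,49): 5 bp
  [49,57): 8 bp
  [57,67): 10 bp
  [67,71): 4 bp
  [71,75): 4 bp
  [75,81): 6 bp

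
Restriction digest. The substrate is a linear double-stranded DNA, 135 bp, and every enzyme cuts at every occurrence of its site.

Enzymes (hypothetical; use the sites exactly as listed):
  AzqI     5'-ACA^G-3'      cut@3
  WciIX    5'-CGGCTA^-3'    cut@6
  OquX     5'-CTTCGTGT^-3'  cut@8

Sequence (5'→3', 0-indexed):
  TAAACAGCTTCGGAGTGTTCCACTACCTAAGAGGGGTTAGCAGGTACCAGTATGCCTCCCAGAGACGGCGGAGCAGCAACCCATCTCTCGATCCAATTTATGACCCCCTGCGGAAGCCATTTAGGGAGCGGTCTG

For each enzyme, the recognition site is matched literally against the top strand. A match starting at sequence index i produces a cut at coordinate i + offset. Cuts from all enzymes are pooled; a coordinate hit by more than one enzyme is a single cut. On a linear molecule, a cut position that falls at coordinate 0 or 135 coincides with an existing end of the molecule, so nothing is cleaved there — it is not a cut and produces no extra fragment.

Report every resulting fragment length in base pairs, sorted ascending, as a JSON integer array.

[6,129]

Site scan:
  AzqI (ACAG, off=3): starts [3] → cuts [6]
  WciIX (CGGCTA, off=6): no sites
  OquX (CTTCGTGT, off=8): no sites

All cut coordinates (distinct, sorted): [6]

Fragment lengths:
  [0,6): 6 bp
  [6,135): 129 bp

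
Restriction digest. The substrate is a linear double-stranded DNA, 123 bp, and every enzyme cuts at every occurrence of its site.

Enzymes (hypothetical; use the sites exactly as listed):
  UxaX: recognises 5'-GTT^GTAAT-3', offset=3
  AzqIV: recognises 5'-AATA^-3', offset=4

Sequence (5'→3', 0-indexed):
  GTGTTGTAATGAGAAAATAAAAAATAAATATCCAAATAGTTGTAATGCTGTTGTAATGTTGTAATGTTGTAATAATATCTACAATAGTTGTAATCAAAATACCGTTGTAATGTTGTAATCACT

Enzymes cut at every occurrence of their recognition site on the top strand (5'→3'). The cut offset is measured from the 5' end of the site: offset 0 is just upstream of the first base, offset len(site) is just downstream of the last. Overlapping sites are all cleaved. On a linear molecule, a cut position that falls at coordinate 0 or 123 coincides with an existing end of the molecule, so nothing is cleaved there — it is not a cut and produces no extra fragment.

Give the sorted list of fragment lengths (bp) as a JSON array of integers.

[3,3,3,4,5,5,6,7,8,8,8,8,9,9,11,12,14]

Scan for sites:
  UxaX GTTGTAAT/3: at [2, 38, 49, 57, 65, 86, 103, 111] ⇒ [5, 41, 52, 60, 68, 89, 106, 114]
  AzqIV AATA/4: at [15, 22, 26, 34, 70, 73, 82, 97] ⇒ [19, 26, 30, 38, 74, 77, 86, 101]

Pooled cuts: [5, 19, 26, 30, 38, 41, 52, 60, 68, 74, 77, 86, 89, 101, 106, 114]

Fragment lengths:
  [0,5): 5 bp
  [5,19): 14 bp
  [19,26): 7 bp
  [26,30): 4 bp
  [30,38): 8 bp
  [38,41): 3 bp
  [41,52): 11 bp
  [52,60): 8 bp
  [60,68): 8 bp
  [68,74): 6 bp
  [74,77): 3 bp
  [77,86): 9 bp
  [86,89): 3 bp
  [89,101): 12 bp
  [101,106): 5 bp
  [106,114): 8 bp
  [114,123): 9 bp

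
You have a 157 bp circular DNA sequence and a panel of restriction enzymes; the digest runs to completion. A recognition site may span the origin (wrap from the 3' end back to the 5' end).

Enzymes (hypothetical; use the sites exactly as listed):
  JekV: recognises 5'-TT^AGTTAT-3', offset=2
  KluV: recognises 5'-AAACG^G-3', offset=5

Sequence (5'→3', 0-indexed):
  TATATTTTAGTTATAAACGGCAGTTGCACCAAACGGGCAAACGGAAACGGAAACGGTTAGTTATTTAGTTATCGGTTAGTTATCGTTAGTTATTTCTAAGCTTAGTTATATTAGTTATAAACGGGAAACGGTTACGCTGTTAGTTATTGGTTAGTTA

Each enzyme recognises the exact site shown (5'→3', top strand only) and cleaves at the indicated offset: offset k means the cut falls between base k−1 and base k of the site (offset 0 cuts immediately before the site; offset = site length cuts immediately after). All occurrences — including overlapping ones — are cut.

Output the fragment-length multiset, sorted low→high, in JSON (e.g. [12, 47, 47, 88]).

Scan for sites:
  JekV TTAGTTAT/2: at [6, 56, 64, 75, 85, 101, 110, 139, 150] ⇒ [8, 58, 66, 77, 87, 103, 112, 141, 152]
  KluV AAACGG/5: at [14, 30, 38, 44, 50, 118, 125] ⇒ [19, 35, 43, 49, 55, 123, 130]

Pooled cuts: [8, 19, 35, 43, 49, 55, 58, 66, 77, 87, 103, 112, 123, 130, 141, 152]

Fragments:
  8→19: 11 bp
  19→35: 16 bp
  35→43: 8 bp
  43→49: 6 bp
  49→55: 6 bp
  55→58: 3 bp
  58→66: 8 bp
  66→77: 11 bp
  77→87: 10 bp
  87→103: 16 bp
  103→112: 9 bp
  112→123: 11 bp
  123→130: 7 bp
  130→141: 11 bp
  141→152: 11 bp
  152→8 (wrap): 157-152+8 = 13 bp

[3,6,6,7,8,8,9,10,11,11,11,11,11,13,16,16]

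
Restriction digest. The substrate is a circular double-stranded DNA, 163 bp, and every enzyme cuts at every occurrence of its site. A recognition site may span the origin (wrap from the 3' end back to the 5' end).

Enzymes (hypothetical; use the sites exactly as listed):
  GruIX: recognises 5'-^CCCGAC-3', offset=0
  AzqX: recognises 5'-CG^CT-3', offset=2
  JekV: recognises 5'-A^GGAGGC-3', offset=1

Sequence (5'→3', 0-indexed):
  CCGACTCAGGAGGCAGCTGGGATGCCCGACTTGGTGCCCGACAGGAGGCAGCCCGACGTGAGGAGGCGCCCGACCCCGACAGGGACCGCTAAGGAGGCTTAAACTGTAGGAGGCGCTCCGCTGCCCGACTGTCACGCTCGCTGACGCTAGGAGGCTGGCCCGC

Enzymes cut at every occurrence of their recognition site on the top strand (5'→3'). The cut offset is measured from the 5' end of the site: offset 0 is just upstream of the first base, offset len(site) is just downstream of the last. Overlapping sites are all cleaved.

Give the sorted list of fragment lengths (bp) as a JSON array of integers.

Site scan:
  GruIX CCCGAC/0: at [24, 36, 51, 68, 74, 123, 162] ⇒ [24, 36, 51, 68, 74, 123, 162]
  AzqX CGCT/2: at [86, 113, 118, 134, 138, 144] ⇒ [88, 115, 120, 136, 140, 146]
  JekV AGGAGGC/1: at [7, 42, 60, 91, 107, 148] ⇒ [8, 43, 61, 92, 108, 149]

All cut coordinates (distinct, sorted): [8, 24, 36, 43, 51, 61, 68, 74, 88, 92, 108, 115, 120, 123, 136, 140, 146, 149, 162]

Fragments:
  8→24: 16 bp
  24→36: 12 bp
  36→43: 7 bp
  43→51: 8 bp
  51→61: 10 bp
  61→68: 7 bp
  68→74: 6 bp
  74→88: 14 bp
  88→92: 4 bp
  92→108: 16 bp
  108→115: 7 bp
  115→120: 5 bp
  120→123: 3 bp
  123→136: 13 bp
  136→140: 4 bp
  140→146: 6 bp
  146→149: 3 bp
  149→162: 13 bp
  162→8 (wrap): 163-162+8 = 9 bp

[3,3,4,4,5,6,6,7,7,7,8,9,10,12,13,13,14,16,16]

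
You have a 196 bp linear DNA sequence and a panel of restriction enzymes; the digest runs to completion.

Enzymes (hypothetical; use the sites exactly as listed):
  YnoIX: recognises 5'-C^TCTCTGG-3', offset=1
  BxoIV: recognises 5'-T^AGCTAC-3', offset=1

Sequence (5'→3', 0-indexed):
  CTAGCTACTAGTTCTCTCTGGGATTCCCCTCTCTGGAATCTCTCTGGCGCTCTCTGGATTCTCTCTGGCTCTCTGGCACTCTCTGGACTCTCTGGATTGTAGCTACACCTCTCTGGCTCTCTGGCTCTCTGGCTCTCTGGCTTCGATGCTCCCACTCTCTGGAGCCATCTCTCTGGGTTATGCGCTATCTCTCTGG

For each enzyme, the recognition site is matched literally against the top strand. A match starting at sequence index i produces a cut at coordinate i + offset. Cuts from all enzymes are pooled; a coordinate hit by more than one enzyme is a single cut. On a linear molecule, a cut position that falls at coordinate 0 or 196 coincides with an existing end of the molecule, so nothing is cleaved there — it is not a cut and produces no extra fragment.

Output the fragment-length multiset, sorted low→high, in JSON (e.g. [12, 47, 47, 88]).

[2,7,8,8,8,8,9,9,10,10,11,11,12,12,14,15,20,22]

Site scan:
  YnoIX CTCTCTGG/1: at [13, 28, 39, 49, 60, 68, 78, 87, 108, 116, 124, 132, 154, 168, 188] ⇒ [14, 29, 40, 50, 61, 69, 79, 88, 109, 117, 125, 133, 155, 169, 189]
  BxoIV TAGCTAC/1: at [1, 99] ⇒ [2, 100]

Pooled cuts: [2, 14, 29, 40, 50, 61, 69, 79, 88, 100, 109, 117, 125, 133, 155, 169, 189]

Fragment lengths:
  [0,2): 2 bp
  [2,14): 12 bp
  [14,29): 15 bp
  [29,40): 11 bp
  [40,50): 10 bp
  [50,61): 11 bp
  [61,69): 8 bp
  [69,79): 10 bp
  [79,88): 9 bp
  [88,100): 12 bp
  [100,109): 9 bp
  [109,117): 8 bp
  [117,125): 8 bp
  [125,133): 8 bp
  [133,155): 22 bp
  [155,169): 14 bp
  [169,189): 20 bp
  [189,196): 7 bp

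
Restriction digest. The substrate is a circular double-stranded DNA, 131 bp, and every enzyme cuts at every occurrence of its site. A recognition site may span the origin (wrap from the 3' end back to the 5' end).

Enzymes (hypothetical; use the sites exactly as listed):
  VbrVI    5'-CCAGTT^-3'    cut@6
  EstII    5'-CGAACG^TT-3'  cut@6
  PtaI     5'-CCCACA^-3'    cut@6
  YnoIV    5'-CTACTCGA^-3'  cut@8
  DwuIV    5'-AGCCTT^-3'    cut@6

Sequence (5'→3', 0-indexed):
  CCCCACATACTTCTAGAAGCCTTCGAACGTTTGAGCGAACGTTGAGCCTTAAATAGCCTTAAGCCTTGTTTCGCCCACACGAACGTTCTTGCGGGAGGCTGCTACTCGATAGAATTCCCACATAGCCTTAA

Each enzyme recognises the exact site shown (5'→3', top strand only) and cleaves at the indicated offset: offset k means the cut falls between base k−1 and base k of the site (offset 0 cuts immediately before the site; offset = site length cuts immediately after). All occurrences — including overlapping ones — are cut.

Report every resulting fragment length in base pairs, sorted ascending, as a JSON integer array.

Site scan:
  VbrVI (CCAGTT, off=6): no sites
  EstII (CGAACGTT, off=6): starts [23, 35, 79] → cuts [29, 41, 85]
  PtaI (CCCACA, off=6): starts [1, 73, 116] → cuts [7, 79, 122]
  YnoIV (CTACTCGA, off=8): starts [101] → cuts [109]
  DwuIV (AGCCTT, off=6): starts [17, 44, 54, 61, 123] → cuts [23, 50, 60, 67, 129]

Pooled cuts: [7, 23, 29, 41, 50, 60, 67, 79, 85, 109, 122, 129]

Fragment lengths:
  7→23: 16 bp
  23→29: 6 bp
  29→41: 12 bp
  41→50: 9 bp
  50→60: 10 bp
  60→67: 7 bp
  67→79: 12 bp
  79→85: 6 bp
  85→109: 24 bp
  109→122: 13 bp
  122→129: 7 bp
  129→7 (wrap): 131-129+7 = 9 bp

[6,6,7,7,9,9,10,12,12,13,16,24]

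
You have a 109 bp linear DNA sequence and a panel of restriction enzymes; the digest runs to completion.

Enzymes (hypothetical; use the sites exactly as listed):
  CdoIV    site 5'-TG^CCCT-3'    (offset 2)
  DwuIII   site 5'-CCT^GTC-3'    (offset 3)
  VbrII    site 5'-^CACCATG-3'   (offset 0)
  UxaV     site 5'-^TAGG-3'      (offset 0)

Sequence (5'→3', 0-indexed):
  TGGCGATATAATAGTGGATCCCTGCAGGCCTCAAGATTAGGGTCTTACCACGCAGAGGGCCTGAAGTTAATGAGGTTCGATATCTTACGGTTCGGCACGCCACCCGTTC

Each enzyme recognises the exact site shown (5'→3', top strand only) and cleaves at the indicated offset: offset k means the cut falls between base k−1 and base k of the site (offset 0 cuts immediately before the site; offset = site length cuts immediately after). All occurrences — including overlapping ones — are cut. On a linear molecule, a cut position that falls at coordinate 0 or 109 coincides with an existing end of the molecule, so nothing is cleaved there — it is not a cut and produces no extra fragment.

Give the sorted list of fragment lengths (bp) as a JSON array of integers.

Site scan:
  CdoIV (TGCCCT, off=2): no sites
  DwuIII (CCTGTC, off=3): no sites
  VbrII (CACCATG, off=0): no sites
  UxaV TAGG/0: at [37] ⇒ [37]

Pooled cuts: [37]

Fragment lengths:
  [0,37): 37 bp
  [37,109): 72 bp

[37,72]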